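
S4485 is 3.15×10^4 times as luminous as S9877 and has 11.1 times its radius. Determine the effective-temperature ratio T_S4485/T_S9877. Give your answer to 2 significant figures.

L ∝ R²T⁴ gives T ∝ (L/R²)^(1/4), so
T_S4485/T_S9877 = (3.15×10^4 / 11.1²)^(1/4) = (255.7)^(1/4) = 3.999.

4.0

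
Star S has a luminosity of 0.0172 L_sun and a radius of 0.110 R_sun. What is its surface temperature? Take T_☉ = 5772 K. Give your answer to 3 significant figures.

6.30×10^3 K

T/T_☉ = (L/L_☉)^(1/4) / (R/R_☉)^(1/2)
T = 5772 × (0.0172)^(1/4) / √(0.110) = 5772 × 0.3621 / 0.3317 = 6302 K.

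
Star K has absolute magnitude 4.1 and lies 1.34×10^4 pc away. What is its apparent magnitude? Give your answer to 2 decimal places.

19.74

m = M + 5 log₁₀(d/10 pc) = 4.1 + 5 log₁₀(1.34×10^4/10)
  = 4.1 + 5 × 3.127 = 4.1 + 15.64 = 19.74.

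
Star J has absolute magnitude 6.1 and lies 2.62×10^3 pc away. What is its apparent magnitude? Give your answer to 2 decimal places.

m = M + 5 log₁₀(d/10 pc) = 6.1 + 5 log₁₀(2.62×10^3/10)
  = 6.1 + 5 × 2.418 = 6.1 + 12.09 = 18.19.

18.19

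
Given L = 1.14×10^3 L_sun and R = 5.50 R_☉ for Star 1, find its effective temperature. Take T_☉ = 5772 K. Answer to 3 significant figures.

T/T_☉ = (L/L_☉)^(1/4) / (R/R_☉)^(1/2)
T = 5772 × (1.14×10^3)^(1/4) / √(5.50) = 5772 × 5.811 / 2.345 = 1.430×10^4 K.

1.43×10^4 K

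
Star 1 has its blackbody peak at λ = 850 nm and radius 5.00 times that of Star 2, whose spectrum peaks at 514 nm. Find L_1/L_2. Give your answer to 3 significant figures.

Wien's law gives T ∝ 1/λ_max, so T_1/T_2 = λ_2/λ_1 = 514/850 = 0.6047.
Then L ∝ R²T⁴ gives L_1/L_2 = (5.00)² × (0.6047)⁴ = 25.00 × 0.1337 = 3.343.

3.34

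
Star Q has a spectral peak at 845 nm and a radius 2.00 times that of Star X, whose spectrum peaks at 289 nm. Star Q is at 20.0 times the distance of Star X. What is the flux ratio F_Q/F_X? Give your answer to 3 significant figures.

1.37×10^-4

Wien's law: T_Q/T_X = λ_X/λ_Q = 289/845 = 0.3420.
L_Q/L_X = (R_Q/R_X)²(T_Q/T_X)⁴ = (2.00)²(0.3420)⁴ = 0.05473.
F_Q/F_X = (L_Q/L_X)/(d_Q/d_X)² = 0.05473/(20.0)² = 1.368×10^-4.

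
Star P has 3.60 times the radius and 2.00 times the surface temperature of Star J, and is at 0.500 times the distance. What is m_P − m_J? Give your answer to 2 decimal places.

-7.30

L_P/L_J = (3.60)²(2.00)⁴ = 207.4.
F_P/F_J = (L_P/L_J)/(d_P/d_J)² = 207.4/0.2500 = 829.4.
m_P − m_J = −2.5 log₁₀(829.4) = -7.30.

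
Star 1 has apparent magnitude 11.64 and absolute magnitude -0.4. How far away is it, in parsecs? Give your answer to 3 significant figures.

m − M = 5 log₁₀(d/10 pc)
11.64 − (-0.4) = 12.04 = 5 log₁₀(d/10)
d = 10 × 10^(12.04/5) = 10 × 10^2.408 = 2559 pc.

2.56×10^3 pc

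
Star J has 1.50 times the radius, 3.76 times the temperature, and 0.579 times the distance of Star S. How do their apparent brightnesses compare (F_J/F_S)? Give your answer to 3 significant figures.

1.34×10^3

L_J/L_S = (R_J/R_S)²(T_J/T_S)⁴ = (1.50)² × (3.76)⁴ = 449.7.
F_J/F_S = (L_J/L_S)/(d_J/d_S)² = 449.7 / (0.579)² = 1341.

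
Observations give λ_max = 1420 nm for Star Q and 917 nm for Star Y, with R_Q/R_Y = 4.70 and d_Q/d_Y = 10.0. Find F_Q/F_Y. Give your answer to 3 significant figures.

0.0384

Wien's law: T_Q/T_Y = λ_Y/λ_Q = 917/1420 = 0.6458.
L_Q/L_Y = (R_Q/R_Y)²(T_Q/T_Y)⁴ = (4.70)²(0.6458)⁴ = 3.842.
F_Q/F_Y = (L_Q/L_Y)/(d_Q/d_Y)² = 3.842/(10.0)² = 0.03842.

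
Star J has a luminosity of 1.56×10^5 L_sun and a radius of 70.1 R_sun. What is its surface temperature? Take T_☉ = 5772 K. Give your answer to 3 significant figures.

1.37×10^4 K

T/T_☉ = (L/L_☉)^(1/4) / (R/R_☉)^(1/2)
T = 5772 × (1.56×10^5)^(1/4) / √(70.1) = 5772 × 19.87 / 8.373 = 1.370×10^4 K.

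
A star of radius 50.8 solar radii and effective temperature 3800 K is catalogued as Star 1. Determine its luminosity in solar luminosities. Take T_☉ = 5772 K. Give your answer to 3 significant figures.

L/L_☉ = (R/R_☉)² (T/T_☉)⁴ = (50.8)² × (3800/5772)⁴
       = 2581 × (0.6584)⁴ = 2581 × 0.1879 = 484.8.

485 solar luminosities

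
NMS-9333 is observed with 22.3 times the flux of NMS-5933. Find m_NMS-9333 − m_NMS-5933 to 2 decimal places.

m_NMS-9333 − m_NMS-5933 = −2.5 log₁₀(F_NMS-9333/F_NMS-5933) = −2.5 log₁₀(22.3) = −2.5 × (1.348) = -3.371.

-3.37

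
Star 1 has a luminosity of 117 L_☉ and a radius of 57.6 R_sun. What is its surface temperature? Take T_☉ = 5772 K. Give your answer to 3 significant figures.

2.50×10^3 K

T/T_☉ = (L/L_☉)^(1/4) / (R/R_☉)^(1/2)
T = 5772 × (117)^(1/4) / √(57.6) = 5772 × 3.289 / 7.589 = 2501 K.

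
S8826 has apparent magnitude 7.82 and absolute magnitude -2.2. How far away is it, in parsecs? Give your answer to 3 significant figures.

m − M = 5 log₁₀(d/10 pc)
7.82 − (-2.2) = 10.02 = 5 log₁₀(d/10)
d = 10 × 10^(10.02/5) = 10 × 10^2.004 = 1009 pc.

1.01×10^3 pc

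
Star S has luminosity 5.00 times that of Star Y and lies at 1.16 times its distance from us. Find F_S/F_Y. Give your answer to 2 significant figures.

F = L/(4πd²), so F_S/F_Y = (L_S/L_Y) / (d_S/d_Y)²
= 5.00 / (1.16)² = 5.00 / 1.346 = 3.716.

3.7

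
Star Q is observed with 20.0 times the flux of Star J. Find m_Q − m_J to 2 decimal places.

-3.25

m_Q − m_J = −2.5 log₁₀(F_Q/F_J) = −2.5 log₁₀(20.0) = −2.5 × (1.301) = -3.253.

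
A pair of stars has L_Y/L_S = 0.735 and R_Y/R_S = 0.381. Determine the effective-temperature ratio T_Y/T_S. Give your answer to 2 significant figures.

1.5

L ∝ R²T⁴ gives T ∝ (L/R²)^(1/4), so
T_Y/T_S = (0.735 / 0.381²)^(1/4) = (5.063)^(1/4) = 1.500.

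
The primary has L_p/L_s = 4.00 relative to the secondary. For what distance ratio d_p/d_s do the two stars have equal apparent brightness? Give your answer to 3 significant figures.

2.00

Equal flux requires L_p/d_p² = L_s/d_s², so d_p/d_s = √(L_p/L_s)
= √(4.00) = 2.000.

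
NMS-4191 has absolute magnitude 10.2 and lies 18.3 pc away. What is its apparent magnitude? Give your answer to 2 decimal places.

m = M + 5 log₁₀(d/10 pc) = 10.2 + 5 log₁₀(18.3/10)
  = 10.2 + 5 × 0.262 = 10.2 + 1.31 = 11.51.

11.51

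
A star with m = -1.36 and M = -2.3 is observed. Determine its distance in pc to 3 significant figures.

m − M = 5 log₁₀(d/10 pc)
-1.36 − (-2.3) = 0.94 = 5 log₁₀(d/10)
d = 10 × 10^(0.94/5) = 10 × 10^0.188 = 15.42 pc.

15.4 pc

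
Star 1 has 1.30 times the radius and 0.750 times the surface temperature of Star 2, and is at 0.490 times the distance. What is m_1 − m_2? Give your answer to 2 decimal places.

L_1/L_2 = (1.30)²(0.750)⁴ = 0.5347.
F_1/F_2 = (L_1/L_2)/(d_1/d_2)² = 0.5347/0.2401 = 2.227.
m_1 − m_2 = −2.5 log₁₀(2.227) = -0.87.

-0.87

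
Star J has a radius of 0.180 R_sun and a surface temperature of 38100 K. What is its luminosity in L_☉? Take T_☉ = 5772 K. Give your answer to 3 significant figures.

61.5 L_☉

L/L_☉ = (R/R_☉)² (T/T_☉)⁴ = (0.180)² × (38100/5772)⁴
       = 0.03240 × (6.601)⁴ = 0.03240 × 1898 = 61.51.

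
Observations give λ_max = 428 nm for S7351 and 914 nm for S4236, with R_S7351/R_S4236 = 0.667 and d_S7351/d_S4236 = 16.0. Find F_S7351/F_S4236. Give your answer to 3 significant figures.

Wien's law: T_S7351/T_S4236 = λ_S4236/λ_S7351 = 914/428 = 2.136.
L_S7351/L_S4236 = (R_S7351/R_S4236)²(T_S7351/T_S4236)⁴ = (0.667)²(2.136)⁴ = 9.253.
F_S7351/F_S4236 = (L_S7351/L_S4236)/(d_S7351/d_S4236)² = 9.253/(16.0)² = 0.03614.

0.0361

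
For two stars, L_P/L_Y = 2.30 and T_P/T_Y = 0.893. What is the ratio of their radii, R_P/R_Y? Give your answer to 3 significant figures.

1.90

L ∝ R²T⁴ gives R ∝ √L / T², so
R_P/R_Y = √(2.30) / (0.893)² = 1.517 / 0.7974 = 1.902.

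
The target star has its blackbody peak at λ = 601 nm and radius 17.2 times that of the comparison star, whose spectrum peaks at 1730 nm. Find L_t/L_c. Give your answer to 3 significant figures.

2.03×10^4

Wien's law gives T ∝ 1/λ_max, so T_t/T_c = λ_c/λ_t = 1730/601 = 2.879.
Then L ∝ R²T⁴ gives L_t/L_c = (17.2)² × (2.879)⁴ = 295.8 × 68.66 = 2.031×10^4.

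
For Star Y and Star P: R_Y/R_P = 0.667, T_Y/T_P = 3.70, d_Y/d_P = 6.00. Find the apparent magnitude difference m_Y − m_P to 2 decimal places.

-0.91

L_Y/L_P = (0.667)²(3.70)⁴ = 83.38.
F_Y/F_P = (L_Y/L_P)/(d_Y/d_P)² = 83.38/36.00 = 2.316.
m_Y − m_P = −2.5 log₁₀(2.316) = -0.91.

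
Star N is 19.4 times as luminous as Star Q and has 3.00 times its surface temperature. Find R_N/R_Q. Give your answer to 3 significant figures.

L ∝ R²T⁴ gives R ∝ √L / T², so
R_N/R_Q = √(19.4) / (3.00)² = 4.405 / 9.000 = 0.4894.

0.489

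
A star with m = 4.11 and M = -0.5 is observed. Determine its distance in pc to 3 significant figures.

m − M = 5 log₁₀(d/10 pc)
4.11 − (-0.5) = 4.61 = 5 log₁₀(d/10)
d = 10 × 10^(4.61/5) = 10 × 10^0.922 = 83.56 pc.

83.6 pc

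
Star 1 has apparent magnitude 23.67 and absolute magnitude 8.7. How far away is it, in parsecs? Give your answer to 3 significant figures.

m − M = 5 log₁₀(d/10 pc)
23.67 − (8.7) = 14.97 = 5 log₁₀(d/10)
d = 10 × 10^(14.97/5) = 10 × 10^2.994 = 9863 pc.

9.86×10^3 pc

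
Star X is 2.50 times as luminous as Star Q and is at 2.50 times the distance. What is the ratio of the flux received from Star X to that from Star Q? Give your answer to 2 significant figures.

0.40

F = L/(4πd²), so F_X/F_Q = (L_X/L_Q) / (d_X/d_Q)²
= 2.50 / (2.50)² = 2.50 / 6.250 = 0.4000.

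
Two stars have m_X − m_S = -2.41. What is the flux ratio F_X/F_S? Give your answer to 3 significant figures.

9.20

F_X/F_S = 10^(−(m_X − m_S)/2.5) = 10^(2.41/2.5) = 10^0.964 = 9.204.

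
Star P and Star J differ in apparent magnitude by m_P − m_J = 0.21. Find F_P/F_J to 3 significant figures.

0.824

F_P/F_J = 10^(−(m_P − m_J)/2.5) = 10^(-0.21/2.5) = 10^-0.084 = 0.8241.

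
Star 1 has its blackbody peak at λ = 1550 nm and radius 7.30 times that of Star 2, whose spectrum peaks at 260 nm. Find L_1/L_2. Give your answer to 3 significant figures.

Wien's law gives T ∝ 1/λ_max, so T_1/T_2 = λ_2/λ_1 = 260/1550 = 0.1677.
Then L ∝ R²T⁴ gives L_1/L_2 = (7.30)² × (0.1677)⁴ = 53.29 × 7.917×10^-4 = 0.04219.

0.0422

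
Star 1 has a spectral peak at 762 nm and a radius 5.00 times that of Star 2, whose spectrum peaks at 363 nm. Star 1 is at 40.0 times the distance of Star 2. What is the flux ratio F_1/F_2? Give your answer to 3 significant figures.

Wien's law: T_1/T_2 = λ_2/λ_1 = 363/762 = 0.4764.
L_1/L_2 = (R_1/R_2)²(T_1/T_2)⁴ = (5.00)²(0.4764)⁴ = 1.287.
F_1/F_2 = (L_1/L_2)/(d_1/d_2)² = 1.287/(40.0)² = 8.047×10^-4.

8.05×10^-4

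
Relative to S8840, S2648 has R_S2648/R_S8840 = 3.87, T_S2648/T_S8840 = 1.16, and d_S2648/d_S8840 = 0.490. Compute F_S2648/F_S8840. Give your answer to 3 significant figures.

113

L_S2648/L_S8840 = (R_S2648/R_S8840)²(T_S2648/T_S8840)⁴ = (3.87)² × (1.16)⁴ = 27.12.
F_S2648/F_S8840 = (L_S2648/L_S8840)/(d_S2648/d_S8840)² = 27.12 / (0.490)² = 112.9.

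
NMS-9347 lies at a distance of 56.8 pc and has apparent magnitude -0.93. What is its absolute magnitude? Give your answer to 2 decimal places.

M = m − 5 log₁₀(d/10 pc) = -0.93 − 5 log₁₀(56.8/10)
  = -0.93 − 5 × 0.754 = -0.93 − 3.77 = -4.70.

-4.70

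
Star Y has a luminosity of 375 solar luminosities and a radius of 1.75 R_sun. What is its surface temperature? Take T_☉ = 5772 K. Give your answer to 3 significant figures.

1.92×10^4 K

T/T_☉ = (L/L_☉)^(1/4) / (R/R_☉)^(1/2)
T = 5772 × (375)^(1/4) / √(1.75) = 5772 × 4.401 / 1.323 = 1.920×10^4 K.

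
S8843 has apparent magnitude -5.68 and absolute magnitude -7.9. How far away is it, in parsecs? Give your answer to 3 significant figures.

27.8 pc

m − M = 5 log₁₀(d/10 pc)
-5.68 − (-7.9) = 2.22 = 5 log₁₀(d/10)
d = 10 × 10^(2.22/5) = 10 × 10^0.444 = 27.80 pc.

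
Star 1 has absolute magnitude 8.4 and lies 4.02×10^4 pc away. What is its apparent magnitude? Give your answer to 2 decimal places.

m = M + 5 log₁₀(d/10 pc) = 8.4 + 5 log₁₀(4.02×10^4/10)
  = 8.4 + 5 × 3.604 = 8.4 + 18.02 = 26.42.

26.42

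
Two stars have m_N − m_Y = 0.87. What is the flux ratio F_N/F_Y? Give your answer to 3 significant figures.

F_N/F_Y = 10^(−(m_N − m_Y)/2.5) = 10^(-0.87/2.5) = 10^-0.348 = 0.4487.

0.449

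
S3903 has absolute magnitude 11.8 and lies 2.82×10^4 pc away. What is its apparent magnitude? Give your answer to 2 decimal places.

29.05

m = M + 5 log₁₀(d/10 pc) = 11.8 + 5 log₁₀(2.82×10^4/10)
  = 11.8 + 5 × 3.450 = 11.8 + 17.25 = 29.05.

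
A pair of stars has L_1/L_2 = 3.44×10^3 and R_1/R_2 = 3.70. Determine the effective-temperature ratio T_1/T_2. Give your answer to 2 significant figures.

4.0

L ∝ R²T⁴ gives T ∝ (L/R²)^(1/4), so
T_1/T_2 = (3.44×10^3 / 3.70²)^(1/4) = (251.3)^(1/4) = 3.981.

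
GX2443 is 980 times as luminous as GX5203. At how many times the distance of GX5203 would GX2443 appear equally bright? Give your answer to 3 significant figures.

31.3

Equal flux requires L_GX2443/d_GX2443² = L_GX5203/d_GX5203², so d_GX2443/d_GX5203 = √(L_GX2443/L_GX5203)
= √(980) = 31.30.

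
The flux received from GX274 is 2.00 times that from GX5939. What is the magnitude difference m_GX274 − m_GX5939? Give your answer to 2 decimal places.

m_GX274 − m_GX5939 = −2.5 log₁₀(F_GX274/F_GX5939) = −2.5 log₁₀(2.00) = −2.5 × (0.301) = -0.753.

-0.75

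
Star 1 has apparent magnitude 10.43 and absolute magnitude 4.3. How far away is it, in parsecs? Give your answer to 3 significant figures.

m − M = 5 log₁₀(d/10 pc)
10.43 − (4.3) = 6.13 = 5 log₁₀(d/10)
d = 10 × 10^(6.13/5) = 10 × 10^1.226 = 168.3 pc.

168 pc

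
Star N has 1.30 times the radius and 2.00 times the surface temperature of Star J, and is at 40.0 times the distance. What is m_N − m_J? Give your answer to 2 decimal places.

4.43

L_N/L_J = (1.30)²(2.00)⁴ = 27.04.
F_N/F_J = (L_N/L_J)/(d_N/d_J)² = 27.04/1600 = 0.01690.
m_N − m_J = −2.5 log₁₀(0.01690) = 4.43.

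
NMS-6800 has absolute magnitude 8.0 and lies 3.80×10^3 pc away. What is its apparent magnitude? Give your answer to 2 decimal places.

m = M + 5 log₁₀(d/10 pc) = 8.0 + 5 log₁₀(3.80×10^3/10)
  = 8.0 + 5 × 2.580 = 8.0 + 12.90 = 20.90.

20.90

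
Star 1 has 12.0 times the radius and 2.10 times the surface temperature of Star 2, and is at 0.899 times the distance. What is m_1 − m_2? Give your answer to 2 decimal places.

-8.85

L_1/L_2 = (12.0)²(2.10)⁴ = 2801.
F_1/F_2 = (L_1/L_2)/(d_1/d_2)² = 2801/0.8082 = 3465.
m_1 − m_2 = −2.5 log₁₀(3465) = -8.85.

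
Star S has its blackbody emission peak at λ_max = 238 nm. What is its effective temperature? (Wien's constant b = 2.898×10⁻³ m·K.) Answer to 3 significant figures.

1.22×10^4 K

T = b/λ_max = 2.898×10⁻³ / (238×10⁻⁹) = 1.218×10^4 K.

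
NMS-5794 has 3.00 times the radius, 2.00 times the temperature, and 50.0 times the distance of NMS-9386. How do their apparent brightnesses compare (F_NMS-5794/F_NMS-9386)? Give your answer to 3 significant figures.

L_NMS-5794/L_NMS-9386 = (R_NMS-5794/R_NMS-9386)²(T_NMS-5794/T_NMS-9386)⁴ = (3.00)² × (2.00)⁴ = 144.0.
F_NMS-5794/F_NMS-9386 = (L_NMS-5794/L_NMS-9386)/(d_NMS-5794/d_NMS-9386)² = 144.0 / (50.0)² = 0.05760.

0.0576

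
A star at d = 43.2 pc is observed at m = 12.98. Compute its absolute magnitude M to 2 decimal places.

9.80

M = m − 5 log₁₀(d/10 pc) = 12.98 − 5 log₁₀(43.2/10)
  = 12.98 − 5 × 0.635 = 12.98 − 3.18 = 9.80.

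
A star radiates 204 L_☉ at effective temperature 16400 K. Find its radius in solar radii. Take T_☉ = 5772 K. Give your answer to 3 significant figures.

1.77 solar radii

R/R_☉ = √(L/L_☉) / (T/T_☉)² = √(204) / (2.841)²
       = 14.28 / 8.073 = 1.769.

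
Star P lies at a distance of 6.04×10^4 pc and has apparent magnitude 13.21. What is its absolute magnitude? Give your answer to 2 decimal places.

-5.70

M = m − 5 log₁₀(d/10 pc) = 13.21 − 5 log₁₀(6.04×10^4/10)
  = 13.21 − 5 × 3.781 = 13.21 − 18.91 = -5.70.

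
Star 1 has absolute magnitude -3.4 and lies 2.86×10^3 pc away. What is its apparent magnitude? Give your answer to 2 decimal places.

8.88

m = M + 5 log₁₀(d/10 pc) = -3.4 + 5 log₁₀(2.86×10^3/10)
  = -3.4 + 5 × 2.456 = -3.4 + 12.28 = 8.88.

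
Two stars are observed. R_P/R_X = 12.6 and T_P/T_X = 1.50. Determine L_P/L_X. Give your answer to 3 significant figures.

804

From the Stefan–Boltzmann law, L ∝ R²T⁴, so
L_P/L_X = (R_P/R_X)² (T_P/T_X)⁴ = (12.6)² × (1.50)⁴ = 158.8 × 5.062 = 803.7.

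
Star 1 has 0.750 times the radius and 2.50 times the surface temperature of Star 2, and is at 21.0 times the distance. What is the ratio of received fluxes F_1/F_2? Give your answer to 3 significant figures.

0.0498

L_1/L_2 = (R_1/R_2)²(T_1/T_2)⁴ = (0.750)² × (2.50)⁴ = 21.97.
F_1/F_2 = (L_1/L_2)/(d_1/d_2)² = 21.97 / (21.0)² = 0.04982.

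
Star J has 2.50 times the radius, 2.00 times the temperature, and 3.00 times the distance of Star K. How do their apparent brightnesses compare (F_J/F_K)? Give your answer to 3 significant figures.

L_J/L_K = (R_J/R_K)²(T_J/T_K)⁴ = (2.50)² × (2.00)⁴ = 100.0.
F_J/F_K = (L_J/L_K)/(d_J/d_K)² = 100.0 / (3.00)² = 11.11.

11.1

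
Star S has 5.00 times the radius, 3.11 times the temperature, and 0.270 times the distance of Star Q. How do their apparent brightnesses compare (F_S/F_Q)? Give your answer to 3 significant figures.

3.21×10^4

L_S/L_Q = (R_S/R_Q)²(T_S/T_Q)⁴ = (5.00)² × (3.11)⁴ = 2339.
F_S/F_Q = (L_S/L_Q)/(d_S/d_Q)² = 2339 / (0.270)² = 3.208×10^4.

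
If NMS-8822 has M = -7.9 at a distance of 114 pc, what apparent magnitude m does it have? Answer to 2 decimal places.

-2.62

m = M + 5 log₁₀(d/10 pc) = -7.9 + 5 log₁₀(114/10)
  = -7.9 + 5 × 1.057 = -7.9 + 5.28 = -2.62.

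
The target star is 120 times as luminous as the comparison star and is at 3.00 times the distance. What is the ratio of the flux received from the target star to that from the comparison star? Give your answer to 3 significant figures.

13.3

F = L/(4πd²), so F_t/F_c = (L_t/L_c) / (d_t/d_c)²
= 120 / (3.00)² = 120 / 9.000 = 13.33.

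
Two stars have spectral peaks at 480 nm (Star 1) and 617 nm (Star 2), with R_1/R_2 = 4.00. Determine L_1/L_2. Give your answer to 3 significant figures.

43.7

Wien's law gives T ∝ 1/λ_max, so T_1/T_2 = λ_2/λ_1 = 617/480 = 1.285.
Then L ∝ R²T⁴ gives L_1/L_2 = (4.00)² × (1.285)⁴ = 16.00 × 2.730 = 43.68.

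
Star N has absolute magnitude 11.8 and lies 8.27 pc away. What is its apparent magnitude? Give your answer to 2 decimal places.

m = M + 5 log₁₀(d/10 pc) = 11.8 + 5 log₁₀(8.27/10)
  = 11.8 + 5 × -0.082 = 11.8 + -0.41 = 11.39.

11.39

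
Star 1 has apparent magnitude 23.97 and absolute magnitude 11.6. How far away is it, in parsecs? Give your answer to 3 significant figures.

2.98×10^3 pc

m − M = 5 log₁₀(d/10 pc)
23.97 − (11.6) = 12.37 = 5 log₁₀(d/10)
d = 10 × 10^(12.37/5) = 10 × 10^2.474 = 2979 pc.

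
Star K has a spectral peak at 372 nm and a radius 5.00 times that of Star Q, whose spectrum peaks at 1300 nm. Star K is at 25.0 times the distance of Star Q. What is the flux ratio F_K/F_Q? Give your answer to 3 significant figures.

5.97

Wien's law: T_K/T_Q = λ_Q/λ_K = 1300/372 = 3.495.
L_K/L_Q = (R_K/R_Q)²(T_K/T_Q)⁴ = (5.00)²(3.495)⁴ = 3729.
F_K/F_Q = (L_K/L_Q)/(d_K/d_Q)² = 3729/(25.0)² = 5.966.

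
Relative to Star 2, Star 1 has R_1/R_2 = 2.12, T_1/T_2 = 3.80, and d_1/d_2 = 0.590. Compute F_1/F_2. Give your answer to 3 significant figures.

2.69×10^3

L_1/L_2 = (R_1/R_2)²(T_1/T_2)⁴ = (2.12)² × (3.80)⁴ = 937.1.
F_1/F_2 = (L_1/L_2)/(d_1/d_2)² = 937.1 / (0.590)² = 2692.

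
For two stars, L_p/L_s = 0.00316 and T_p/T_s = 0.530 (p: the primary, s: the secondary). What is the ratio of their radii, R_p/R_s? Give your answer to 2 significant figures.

L ∝ R²T⁴ gives R ∝ √L / T², so
R_p/R_s = √(0.00316) / (0.530)² = 0.05621 / 0.2809 = 0.2001.

0.20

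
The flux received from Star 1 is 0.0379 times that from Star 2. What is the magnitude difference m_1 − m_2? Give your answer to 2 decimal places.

m_1 − m_2 = −2.5 log₁₀(F_1/F_2) = −2.5 log₁₀(0.0379) = −2.5 × (-1.421) = 3.553.

3.55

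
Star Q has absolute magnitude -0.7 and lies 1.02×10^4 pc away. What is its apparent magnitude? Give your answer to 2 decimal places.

14.34

m = M + 5 log₁₀(d/10 pc) = -0.7 + 5 log₁₀(1.02×10^4/10)
  = -0.7 + 5 × 3.009 = -0.7 + 15.04 = 14.34.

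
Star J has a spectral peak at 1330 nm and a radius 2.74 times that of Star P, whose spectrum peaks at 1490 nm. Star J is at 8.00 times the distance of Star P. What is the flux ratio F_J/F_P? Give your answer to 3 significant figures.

Wien's law: T_J/T_P = λ_P/λ_J = 1490/1330 = 1.120.
L_J/L_P = (R_J/R_P)²(T_J/T_P)⁴ = (2.74)²(1.120)⁴ = 11.83.
F_J/F_P = (L_J/L_P)/(d_J/d_P)² = 11.83/(8.00)² = 0.1848.

0.185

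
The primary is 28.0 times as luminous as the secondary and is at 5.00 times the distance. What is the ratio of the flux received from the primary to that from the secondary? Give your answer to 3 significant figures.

F = L/(4πd²), so F_p/F_s = (L_p/L_s) / (d_p/d_s)²
= 28.0 / (5.00)² = 28.0 / 25.00 = 1.120.

1.12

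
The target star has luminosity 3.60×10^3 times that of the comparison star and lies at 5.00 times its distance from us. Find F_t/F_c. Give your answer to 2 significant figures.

1.4×10^2

F = L/(4πd²), so F_t/F_c = (L_t/L_c) / (d_t/d_c)²
= 3.60×10^3 / (5.00)² = 3.60×10^3 / 25.00 = 144.0.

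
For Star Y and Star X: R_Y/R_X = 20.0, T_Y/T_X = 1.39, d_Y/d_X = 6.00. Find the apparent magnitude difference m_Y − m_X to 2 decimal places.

-4.04

L_Y/L_X = (20.0)²(1.39)⁴ = 1493.
F_Y/F_X = (L_Y/L_X)/(d_Y/d_X)² = 1493/36.00 = 41.48.
m_Y − m_X = −2.5 log₁₀(41.48) = -4.04.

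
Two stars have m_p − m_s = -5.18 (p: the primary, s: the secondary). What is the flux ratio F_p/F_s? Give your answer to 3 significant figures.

118

F_p/F_s = 10^(−(m_p − m_s)/2.5) = 10^(5.18/2.5) = 10^2.072 = 118.0.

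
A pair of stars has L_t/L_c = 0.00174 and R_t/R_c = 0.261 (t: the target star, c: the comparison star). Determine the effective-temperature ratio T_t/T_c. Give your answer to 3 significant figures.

L ∝ R²T⁴ gives T ∝ (L/R²)^(1/4), so
T_t/T_c = (0.00174 / 0.261²)^(1/4) = (0.02554)^(1/4) = 0.3998.

0.400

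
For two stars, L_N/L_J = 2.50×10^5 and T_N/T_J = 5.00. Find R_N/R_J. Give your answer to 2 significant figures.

20

L ∝ R²T⁴ gives R ∝ √L / T², so
R_N/R_J = √(2.50×10^5) / (5.00)² = 500.0 / 25.00 = 20.00.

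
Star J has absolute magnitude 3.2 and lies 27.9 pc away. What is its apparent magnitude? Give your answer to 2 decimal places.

m = M + 5 log₁₀(d/10 pc) = 3.2 + 5 log₁₀(27.9/10)
  = 3.2 + 5 × 0.446 = 3.2 + 2.23 = 5.43.

5.43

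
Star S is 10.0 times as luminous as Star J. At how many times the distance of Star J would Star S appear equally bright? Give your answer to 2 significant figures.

Equal flux requires L_S/d_S² = L_J/d_J², so d_S/d_J = √(L_S/L_J)
= √(10.0) = 3.162.

3.2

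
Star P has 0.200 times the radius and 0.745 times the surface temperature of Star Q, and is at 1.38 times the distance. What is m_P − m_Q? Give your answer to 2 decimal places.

5.47

L_P/L_Q = (0.200)²(0.745)⁴ = 0.01232.
F_P/F_Q = (L_P/L_Q)/(d_P/d_Q)² = 0.01232/1.904 = 0.006470.
m_P − m_Q = −2.5 log₁₀(0.006470) = 5.47.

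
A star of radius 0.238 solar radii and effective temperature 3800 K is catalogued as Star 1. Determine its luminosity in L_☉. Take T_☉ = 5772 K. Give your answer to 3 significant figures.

L/L_☉ = (R/R_☉)² (T/T_☉)⁴ = (0.238)² × (3800/5772)⁴
       = 0.05664 × (0.6584)⁴ = 0.05664 × 0.1879 = 0.01064.

0.0106 L_☉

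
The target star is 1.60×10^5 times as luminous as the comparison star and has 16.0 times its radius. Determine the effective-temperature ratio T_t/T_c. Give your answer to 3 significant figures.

L ∝ R²T⁴ gives T ∝ (L/R²)^(1/4), so
T_t/T_c = (1.60×10^5 / 16.0²)^(1/4) = (625.0)^(1/4) = 5.000.

5.00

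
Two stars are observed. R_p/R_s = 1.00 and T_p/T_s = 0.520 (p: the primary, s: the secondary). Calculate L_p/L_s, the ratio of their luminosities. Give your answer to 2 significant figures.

0.073

From the Stefan–Boltzmann law, L ∝ R²T⁴, so
L_p/L_s = (R_p/R_s)² (T_p/T_s)⁴ = (1.00)² × (0.520)⁴ = 1.000 × 0.07312 = 0.07312.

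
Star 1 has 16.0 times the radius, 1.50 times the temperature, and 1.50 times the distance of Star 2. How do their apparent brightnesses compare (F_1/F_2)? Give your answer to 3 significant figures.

L_1/L_2 = (R_1/R_2)²(T_1/T_2)⁴ = (16.0)² × (1.50)⁴ = 1296.
F_1/F_2 = (L_1/L_2)/(d_1/d_2)² = 1296 / (1.50)² = 576.0.

576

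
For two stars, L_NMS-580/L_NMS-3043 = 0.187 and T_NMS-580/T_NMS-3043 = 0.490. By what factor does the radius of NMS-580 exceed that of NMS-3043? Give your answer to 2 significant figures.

1.8

L ∝ R²T⁴ gives R ∝ √L / T², so
R_NMS-580/R_NMS-3043 = √(0.187) / (0.490)² = 0.4324 / 0.2401 = 1.801.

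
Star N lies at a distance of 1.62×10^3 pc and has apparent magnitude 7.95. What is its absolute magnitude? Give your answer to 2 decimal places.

-3.10

M = m − 5 log₁₀(d/10 pc) = 7.95 − 5 log₁₀(1.62×10^3/10)
  = 7.95 − 5 × 2.210 = 7.95 − 11.05 = -3.10.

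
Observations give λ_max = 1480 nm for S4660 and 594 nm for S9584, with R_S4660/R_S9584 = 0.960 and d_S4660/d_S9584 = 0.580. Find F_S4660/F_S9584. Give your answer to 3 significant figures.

Wien's law: T_S4660/T_S9584 = λ_S9584/λ_S4660 = 594/1480 = 0.4014.
L_S4660/L_S9584 = (R_S4660/R_S9584)²(T_S4660/T_S9584)⁴ = (0.960)²(0.4014)⁴ = 0.02391.
F_S4660/F_S9584 = (L_S4660/L_S9584)/(d_S4660/d_S9584)² = 0.02391/(0.580)² = 0.07109.

0.0711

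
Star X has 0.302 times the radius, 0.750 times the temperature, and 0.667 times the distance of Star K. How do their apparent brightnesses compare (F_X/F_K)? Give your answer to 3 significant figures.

L_X/L_K = (R_X/R_K)²(T_X/T_K)⁴ = (0.302)² × (0.750)⁴ = 0.02886.
F_X/F_K = (L_X/L_K)/(d_X/d_K)² = 0.02886 / (0.667)² = 0.06486.

0.0649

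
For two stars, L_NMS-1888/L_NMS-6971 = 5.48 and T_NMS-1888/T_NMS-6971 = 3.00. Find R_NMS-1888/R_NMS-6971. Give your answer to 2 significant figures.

L ∝ R²T⁴ gives R ∝ √L / T², so
R_NMS-1888/R_NMS-6971 = √(5.48) / (3.00)² = 2.341 / 9.000 = 0.2601.

0.26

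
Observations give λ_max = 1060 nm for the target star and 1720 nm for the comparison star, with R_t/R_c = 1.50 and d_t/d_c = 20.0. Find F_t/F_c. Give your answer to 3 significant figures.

0.0390

Wien's law: T_t/T_c = λ_c/λ_t = 1720/1060 = 1.623.
L_t/L_c = (R_t/R_c)²(T_t/T_c)⁴ = (1.50)²(1.623)⁴ = 15.60.
F_t/F_c = (L_t/L_c)/(d_t/d_c)² = 15.60/(20.0)² = 0.03900.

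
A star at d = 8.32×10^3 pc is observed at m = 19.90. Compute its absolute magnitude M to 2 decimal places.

5.30

M = m − 5 log₁₀(d/10 pc) = 19.90 − 5 log₁₀(8.32×10^3/10)
  = 19.90 − 5 × 2.920 = 19.90 − 14.60 = 5.30.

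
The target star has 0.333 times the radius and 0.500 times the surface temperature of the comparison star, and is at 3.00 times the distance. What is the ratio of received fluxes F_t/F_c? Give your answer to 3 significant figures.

7.70×10^-4

L_t/L_c = (R_t/R_c)²(T_t/T_c)⁴ = (0.333)² × (0.500)⁴ = 0.006931.
F_t/F_c = (L_t/L_c)/(d_t/d_c)² = 0.006931 / (3.00)² = 7.701×10^-4.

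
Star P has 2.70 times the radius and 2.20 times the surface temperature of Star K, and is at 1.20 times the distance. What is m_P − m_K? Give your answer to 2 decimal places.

L_P/L_K = (2.70)²(2.20)⁴ = 170.8.
F_P/F_K = (L_P/L_K)/(d_P/d_K)² = 170.8/1.440 = 118.6.
m_P − m_K = −2.5 log₁₀(118.6) = -5.19.

-5.19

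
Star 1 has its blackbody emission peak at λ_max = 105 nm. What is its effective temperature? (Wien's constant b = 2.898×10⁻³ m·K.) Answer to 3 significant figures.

2.76×10^4 K

T = b/λ_max = 2.898×10⁻³ / (105×10⁻⁹) = 2.760×10^4 K.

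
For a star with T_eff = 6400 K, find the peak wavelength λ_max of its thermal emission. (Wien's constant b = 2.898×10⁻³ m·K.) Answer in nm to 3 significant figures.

453 nm

λ_max = b/T = 2.898×10⁻³ / 6400 = 4.53×10^-7 m = 452.8 nm.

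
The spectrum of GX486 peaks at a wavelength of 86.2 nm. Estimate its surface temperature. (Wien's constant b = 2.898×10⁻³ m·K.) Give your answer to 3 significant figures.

T = b/λ_max = 2.898×10⁻³ / (86.2×10⁻⁹) = 3.362×10^4 K.

3.36×10^4 K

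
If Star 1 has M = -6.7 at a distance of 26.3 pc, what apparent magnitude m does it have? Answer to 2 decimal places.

m = M + 5 log₁₀(d/10 pc) = -6.7 + 5 log₁₀(26.3/10)
  = -6.7 + 5 × 0.420 = -6.7 + 2.10 = -4.60.

-4.60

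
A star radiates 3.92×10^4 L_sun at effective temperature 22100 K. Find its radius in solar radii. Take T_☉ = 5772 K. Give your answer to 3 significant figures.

13.5 solar radii

R/R_☉ = √(L/L_☉) / (T/T_☉)² = √(3.92×10^4) / (3.829)²
       = 198.0 / 14.66 = 13.51.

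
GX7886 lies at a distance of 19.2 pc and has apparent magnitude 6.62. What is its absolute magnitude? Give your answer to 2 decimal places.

M = m − 5 log₁₀(d/10 pc) = 6.62 − 5 log₁₀(19.2/10)
  = 6.62 − 5 × 0.283 = 6.62 − 1.42 = 5.20.

5.20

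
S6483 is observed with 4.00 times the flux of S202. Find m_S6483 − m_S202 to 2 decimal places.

-1.51

m_S6483 − m_S202 = −2.5 log₁₀(F_S6483/F_S202) = −2.5 log₁₀(4.00) = −2.5 × (0.602) = -1.505.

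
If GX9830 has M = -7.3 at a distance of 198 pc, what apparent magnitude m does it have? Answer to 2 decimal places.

m = M + 5 log₁₀(d/10 pc) = -7.3 + 5 log₁₀(198/10)
  = -7.3 + 5 × 1.297 = -7.3 + 6.48 = -0.82.

-0.82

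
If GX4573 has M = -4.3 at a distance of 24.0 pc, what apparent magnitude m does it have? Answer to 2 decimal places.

-2.40

m = M + 5 log₁₀(d/10 pc) = -4.3 + 5 log₁₀(24.0/10)
  = -4.3 + 5 × 0.380 = -4.3 + 1.90 = -2.40.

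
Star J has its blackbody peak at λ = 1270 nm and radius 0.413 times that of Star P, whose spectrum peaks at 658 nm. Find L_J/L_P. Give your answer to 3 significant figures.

Wien's law gives T ∝ 1/λ_max, so T_J/T_P = λ_P/λ_J = 658/1270 = 0.5181.
Then L ∝ R²T⁴ gives L_J/L_P = (0.413)² × (0.5181)⁴ = 0.1706 × 0.07206 = 0.01229.

0.0123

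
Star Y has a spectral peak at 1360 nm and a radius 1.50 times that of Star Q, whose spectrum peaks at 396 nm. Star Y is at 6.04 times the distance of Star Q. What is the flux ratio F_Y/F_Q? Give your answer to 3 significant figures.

Wien's law: T_Y/T_Q = λ_Q/λ_Y = 396/1360 = 0.2912.
L_Y/L_Q = (R_Y/R_Q)²(T_Y/T_Q)⁴ = (1.50)²(0.2912)⁴ = 0.01617.
F_Y/F_Q = (L_Y/L_Q)/(d_Y/d_Q)² = 0.01617/(6.04)² = 4.433×10^-4.

4.43×10^-4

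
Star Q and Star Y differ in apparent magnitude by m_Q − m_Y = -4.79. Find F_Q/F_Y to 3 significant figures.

F_Q/F_Y = 10^(−(m_Q − m_Y)/2.5) = 10^(4.79/2.5) = 10^1.916 = 82.41.

82.4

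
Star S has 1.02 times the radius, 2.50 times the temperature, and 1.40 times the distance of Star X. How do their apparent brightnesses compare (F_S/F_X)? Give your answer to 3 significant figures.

L_S/L_X = (R_S/R_X)²(T_S/T_X)⁴ = (1.02)² × (2.50)⁴ = 40.64.
F_S/F_X = (L_S/L_X)/(d_S/d_X)² = 40.64 / (1.40)² = 20.74.

20.7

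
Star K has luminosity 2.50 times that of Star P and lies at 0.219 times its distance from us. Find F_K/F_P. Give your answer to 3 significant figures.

F = L/(4πd²), so F_K/F_P = (L_K/L_P) / (d_K/d_P)²
= 2.50 / (0.219)² = 2.50 / 0.04796 = 52.13.

52.1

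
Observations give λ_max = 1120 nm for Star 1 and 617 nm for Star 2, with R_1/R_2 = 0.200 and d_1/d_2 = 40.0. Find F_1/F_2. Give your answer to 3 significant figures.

2.30×10^-6

Wien's law: T_1/T_2 = λ_2/λ_1 = 617/1120 = 0.5509.
L_1/L_2 = (R_1/R_2)²(T_1/T_2)⁴ = (0.200)²(0.5509)⁴ = 0.003684.
F_1/F_2 = (L_1/L_2)/(d_1/d_2)² = 0.003684/(40.0)² = 2.303×10^-6.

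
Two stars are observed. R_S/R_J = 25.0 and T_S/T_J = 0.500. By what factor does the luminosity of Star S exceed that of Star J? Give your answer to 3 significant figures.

From the Stefan–Boltzmann law, L ∝ R²T⁴, so
L_S/L_J = (R_S/R_J)² (T_S/T_J)⁴ = (25.0)² × (0.500)⁴ = 625.0 × 0.06250 = 39.06.

39.1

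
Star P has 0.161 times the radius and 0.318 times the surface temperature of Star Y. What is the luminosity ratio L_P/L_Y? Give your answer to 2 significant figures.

2.7×10^-4

From the Stefan–Boltzmann law, L ∝ R²T⁴, so
L_P/L_Y = (R_P/R_Y)² (T_P/T_Y)⁴ = (0.161)² × (0.318)⁴ = 0.02592 × 0.01023 = 2.651×10^-4.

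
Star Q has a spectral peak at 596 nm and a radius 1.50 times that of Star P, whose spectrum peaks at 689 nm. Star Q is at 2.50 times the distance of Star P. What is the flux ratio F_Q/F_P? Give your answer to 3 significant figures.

Wien's law: T_Q/T_P = λ_P/λ_Q = 689/596 = 1.156.
L_Q/L_P = (R_Q/R_P)²(T_Q/T_P)⁴ = (1.50)²(1.156)⁴ = 4.019.
F_Q/F_P = (L_Q/L_P)/(d_Q/d_P)² = 4.019/(2.50)² = 0.6430.

0.643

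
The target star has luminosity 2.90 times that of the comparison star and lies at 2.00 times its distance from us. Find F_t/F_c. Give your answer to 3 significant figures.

0.725

F = L/(4πd²), so F_t/F_c = (L_t/L_c) / (d_t/d_c)²
= 2.90 / (2.00)² = 2.90 / 4.000 = 0.7250.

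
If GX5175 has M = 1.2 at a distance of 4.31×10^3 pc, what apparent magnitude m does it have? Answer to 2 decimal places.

14.37

m = M + 5 log₁₀(d/10 pc) = 1.2 + 5 log₁₀(4.31×10^3/10)
  = 1.2 + 5 × 2.634 = 1.2 + 13.17 = 14.37.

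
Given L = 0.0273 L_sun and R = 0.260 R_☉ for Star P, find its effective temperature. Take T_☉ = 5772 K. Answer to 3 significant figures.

T/T_☉ = (L/L_☉)^(1/4) / (R/R_☉)^(1/2)
T = 5772 × (0.0273)^(1/4) / √(0.260) = 5772 × 0.4065 / 0.5099 = 4601 K.

4.60×10^3 K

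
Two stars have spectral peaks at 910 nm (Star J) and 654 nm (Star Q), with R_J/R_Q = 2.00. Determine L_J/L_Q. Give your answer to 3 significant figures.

Wien's law gives T ∝ 1/λ_max, so T_J/T_Q = λ_Q/λ_J = 654/910 = 0.7187.
Then L ∝ R²T⁴ gives L_J/L_Q = (2.00)² × (0.7187)⁴ = 4.000 × 0.2668 = 1.067.

1.07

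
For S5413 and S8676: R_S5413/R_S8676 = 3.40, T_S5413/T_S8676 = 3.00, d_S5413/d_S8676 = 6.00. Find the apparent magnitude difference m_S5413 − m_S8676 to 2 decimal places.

L_S5413/L_S8676 = (3.40)²(3.00)⁴ = 936.4.
F_S5413/F_S8676 = (L_S5413/L_S8676)/(d_S5413/d_S8676)² = 936.4/36.00 = 26.01.
m_S5413 − m_S8676 = −2.5 log₁₀(26.01) = -3.54.

-3.54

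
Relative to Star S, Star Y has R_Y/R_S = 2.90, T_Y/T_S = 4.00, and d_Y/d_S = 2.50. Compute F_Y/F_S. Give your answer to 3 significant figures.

L_Y/L_S = (R_Y/R_S)²(T_Y/T_S)⁴ = (2.90)² × (4.00)⁴ = 2153.
F_Y/F_S = (L_Y/L_S)/(d_Y/d_S)² = 2153 / (2.50)² = 344.5.

344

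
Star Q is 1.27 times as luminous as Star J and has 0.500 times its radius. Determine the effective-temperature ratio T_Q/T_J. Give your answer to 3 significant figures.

1.50

L ∝ R²T⁴ gives T ∝ (L/R²)^(1/4), so
T_Q/T_J = (1.27 / 0.500²)^(1/4) = (5.080)^(1/4) = 1.501.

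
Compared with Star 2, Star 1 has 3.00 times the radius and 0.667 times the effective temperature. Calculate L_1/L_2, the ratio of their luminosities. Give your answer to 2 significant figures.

1.8

From the Stefan–Boltzmann law, L ∝ R²T⁴, so
L_1/L_2 = (R_1/R_2)² (T_1/T_2)⁴ = (3.00)² × (0.667)⁴ = 9.000 × 0.1979 = 1.781.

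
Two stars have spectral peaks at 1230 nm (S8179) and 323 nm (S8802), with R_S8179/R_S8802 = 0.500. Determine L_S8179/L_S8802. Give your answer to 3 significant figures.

0.00119

Wien's law gives T ∝ 1/λ_max, so T_S8179/T_S8802 = λ_S8802/λ_S8179 = 323/1230 = 0.2626.
Then L ∝ R²T⁴ gives L_S8179/L_S8802 = (0.500)² × (0.2626)⁴ = 0.2500 × 0.004755 = 0.001189.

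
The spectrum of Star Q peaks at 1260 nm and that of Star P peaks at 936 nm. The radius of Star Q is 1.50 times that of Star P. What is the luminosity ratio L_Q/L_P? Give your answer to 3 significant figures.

0.685

Wien's law gives T ∝ 1/λ_max, so T_Q/T_P = λ_P/λ_Q = 936/1260 = 0.7429.
Then L ∝ R²T⁴ gives L_Q/L_P = (1.50)² × (0.7429)⁴ = 2.250 × 0.3045 = 0.6852.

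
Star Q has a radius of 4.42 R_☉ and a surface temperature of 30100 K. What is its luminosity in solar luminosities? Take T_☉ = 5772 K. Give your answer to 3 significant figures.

1.44×10^4 solar luminosities

L/L_☉ = (R/R_☉)² (T/T_☉)⁴ = (4.42)² × (30100/5772)⁴
       = 19.54 × (5.215)⁴ = 19.54 × 739.5 = 1.445×10^4.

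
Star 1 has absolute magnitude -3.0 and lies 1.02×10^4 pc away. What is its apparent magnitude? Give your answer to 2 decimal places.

m = M + 5 log₁₀(d/10 pc) = -3.0 + 5 log₁₀(1.02×10^4/10)
  = -3.0 + 5 × 3.009 = -3.0 + 15.04 = 12.04.

12.04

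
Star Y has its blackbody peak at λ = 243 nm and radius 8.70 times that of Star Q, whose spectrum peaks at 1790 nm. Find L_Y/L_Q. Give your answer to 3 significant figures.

Wien's law gives T ∝ 1/λ_max, so T_Y/T_Q = λ_Q/λ_Y = 1790/243 = 7.366.
Then L ∝ R²T⁴ gives L_Y/L_Q = (8.70)² × (7.366)⁴ = 75.69 × 2944 = 2.229×10^5.

2.23×10^5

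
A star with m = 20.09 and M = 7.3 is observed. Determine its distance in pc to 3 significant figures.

3.61×10^3 pc

m − M = 5 log₁₀(d/10 pc)
20.09 − (7.3) = 12.79 = 5 log₁₀(d/10)
d = 10 × 10^(12.79/5) = 10 × 10^2.558 = 3614 pc.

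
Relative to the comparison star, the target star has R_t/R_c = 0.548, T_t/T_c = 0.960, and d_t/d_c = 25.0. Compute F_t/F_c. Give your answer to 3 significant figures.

4.08×10^-4

L_t/L_c = (R_t/R_c)²(T_t/T_c)⁴ = (0.548)² × (0.960)⁴ = 0.2551.
F_t/F_c = (L_t/L_c)/(d_t/d_c)² = 0.2551 / (25.0)² = 4.081×10^-4.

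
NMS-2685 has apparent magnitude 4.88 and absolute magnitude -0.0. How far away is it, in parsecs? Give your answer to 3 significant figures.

m − M = 5 log₁₀(d/10 pc)
4.88 − (-0.0) = 4.88 = 5 log₁₀(d/10)
d = 10 × 10^(4.88/5) = 10 × 10^0.976 = 94.62 pc.

94.6 pc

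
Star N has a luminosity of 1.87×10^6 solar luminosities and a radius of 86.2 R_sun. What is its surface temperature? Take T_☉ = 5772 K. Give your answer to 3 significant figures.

T/T_☉ = (L/L_☉)^(1/4) / (R/R_☉)^(1/2)
T = 5772 × (1.87×10^6)^(1/4) / √(86.2) = 5772 × 36.98 / 9.284 = 2.299×10^4 K.

2.30×10^4 K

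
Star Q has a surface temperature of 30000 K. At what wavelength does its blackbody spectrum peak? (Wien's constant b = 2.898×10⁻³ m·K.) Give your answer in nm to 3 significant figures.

96.6 nm

λ_max = b/T = 2.898×10⁻³ / 30000 = 9.66×10^-8 m = 96.60 nm.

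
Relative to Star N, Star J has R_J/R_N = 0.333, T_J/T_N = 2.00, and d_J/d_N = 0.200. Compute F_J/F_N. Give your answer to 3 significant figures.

L_J/L_N = (R_J/R_N)²(T_J/T_N)⁴ = (0.333)² × (2.00)⁴ = 1.774.
F_J/F_N = (L_J/L_N)/(d_J/d_N)² = 1.774 / (0.200)² = 44.36.

44.4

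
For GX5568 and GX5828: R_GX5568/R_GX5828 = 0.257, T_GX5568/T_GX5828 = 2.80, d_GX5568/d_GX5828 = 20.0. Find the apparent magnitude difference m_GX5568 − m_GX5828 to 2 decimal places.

L_GX5568/L_GX5828 = (0.257)²(2.80)⁴ = 4.060.
F_GX5568/F_GX5828 = (L_GX5568/L_GX5828)/(d_GX5568/d_GX5828)² = 4.060/400.0 = 0.01015.
m_GX5568 − m_GX5828 = −2.5 log₁₀(0.01015) = 4.98.

4.98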